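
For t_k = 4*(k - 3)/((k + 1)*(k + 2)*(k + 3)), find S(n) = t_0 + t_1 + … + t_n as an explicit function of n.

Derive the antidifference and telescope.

r(k) = (k - 2)*(k + 1)/((k - 3)*(k + 4)) after simplifying.
A = k + 1, B = k + 4, C = k - 3.
Need (k + 1)·f(k+1) − (k + 3)·f(k) = k - 3.
Degrees (1,1,1) ⇒ d ≤ 2.
Match coefficients ⇒ f(k) = -k*(k + 5)/2.
Get s_k = R·t_k = 2*k*(-k - 5)/((k + 1)*(k + 2)) with R(k) = B(k−1)f(k)/C(k) = -k*(k + 3)*(k + 5)/(2*(k - 3)).
Check: Δs_k = 4*(k - 3)/(k**3 + 6*k**2 + 11*k + 6). ✓
Σ_(k=0)^n t_k = s_(n+1) − s_(0) = (2*(-n**2 - 7*n - 6)/(n**2 + 5*n + 6)) − (0), i.e. 2*(-n**2 - 7*n - 6)/(n**2 + 5*n + 6).

S(n) = 2*(-n**2 - 7*n - 6)/(n**2 + 5*n + 6)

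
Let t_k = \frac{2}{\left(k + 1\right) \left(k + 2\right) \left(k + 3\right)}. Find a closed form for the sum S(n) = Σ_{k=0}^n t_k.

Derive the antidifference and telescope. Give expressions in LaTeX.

S(n) = \frac{n^{2} + 5 n + 4}{2 \left(n^{2} + 5 n + 6\right)}

Compute t_(k+1)/t_k: get (k + 1)/(k + 4).
Factor: A=k + 1; B=k + 4; C=1.
Key eq: (k + 1)·f(k+1) = (k + 3)·f(k) + (1).
deg f ≤ 2 (via 1,1,0).
A polynomial solution: f(k) = k*(k + 3)/4.
Then R = B(k−1)f/C = k*(k + 3)**2/4, so s_k = R(k)·t_k = k*(k + 3)/(2*(k + 1)*(k + 2)).
Verify: 2/(k**3 + 6*k**2 + 11*k + 6) matches t_k.
Telescope: S(n) = s_(n+1) − s_(0) = (n**2 + 5*n + 4)/(2*(n**2 + 5*n + 6)) − (0) = (n**2 + 5*n + 4)/(2*(n**2 + 5*n + 6)).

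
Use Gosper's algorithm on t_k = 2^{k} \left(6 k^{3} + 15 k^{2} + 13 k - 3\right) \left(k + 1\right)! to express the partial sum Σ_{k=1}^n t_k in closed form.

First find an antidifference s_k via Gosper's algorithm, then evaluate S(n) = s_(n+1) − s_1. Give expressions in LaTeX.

Ratio r(k) = 2*(6*k**4 + 45*k**3 + 127*k**2 + 153*k + 62)/(6*k**3 + 15*k**2 + 13*k - 3).
Gosper form: A/B · C(k+1)/C(k) with A=2*k + 4, B=1, C=k**3 + 5*k**2/2 + 13*k/6 - 1/2.
f must satisfy (2*k + 4)·f(k+1) − (1)·f(k) = k**3 + 5*k**2/2 + 13*k/6 - 1/2.
deg f ≤ 2 (via 1,0,3).
Solve for f: f(k) = (3*k**2 - 3*k - 1)/6 (degree 2 ≤ 2).
So s_k = (B(k−1)f/C)·t_k = ((3*k**2 - 3*k - 1)/(6*k**3 + 15*k**2 + 13*k - 3))·t_k = 2**k*(3*k**2 - 3*k - 1)*factorial(k + 1).
s_(k+1) − s_k = 2**k*(6*k**3 + 15*k**2 + 13*k - 3)*factorial(k + 1) = t_k.
Σ_(k=1)^n t_k = s_(n+1) − s_(1) = (2**(n + 1)*(3*n**2 + 3*n - 1)*factorial(n + 2)) − (-4), i.e. 6*2**n*n**4*factorial(n) + 24*2**n*n**3*factorial(n) + 28*2**n*n**2*factorial(n) + 6*2**n*n*factorial(n) - 4*2**n*factorial(n) + 4.

S(n) = 6 \cdot 2^{n} n^{4} n! + 24 \cdot 2^{n} n^{3} n! + 28 \cdot 2^{n} n^{2} n! + 6 \cdot 2^{n} n n! - 4 \cdot 2^{n} n! + 4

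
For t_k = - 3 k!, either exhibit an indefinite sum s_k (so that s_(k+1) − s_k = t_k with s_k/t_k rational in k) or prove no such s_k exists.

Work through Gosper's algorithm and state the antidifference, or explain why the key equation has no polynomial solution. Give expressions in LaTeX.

r(k) = k + 1 after simplifying.
Gosper form: A/B · C(k+1)/C(k) with A=k + 1, B=1, C=1.
Need (k + 1)·f(k+1) − (1)·f(k) = 1.
Degrees (1,0,0) ⇒ d ≤ -1.
Negative degree bound (-1): no f exists, t_k not Gosper-summable.

not Gosper-summable; s_k does not exist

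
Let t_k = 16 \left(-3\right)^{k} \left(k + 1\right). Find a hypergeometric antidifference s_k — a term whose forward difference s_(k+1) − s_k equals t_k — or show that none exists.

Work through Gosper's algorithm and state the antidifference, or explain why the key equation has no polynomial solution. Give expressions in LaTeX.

Compute t_(k+1)/t_k: get 3*(-k - 2)/(k + 1).
Normal form (A,B,C) = (-3, 1, k + 1).
Set up (-3)·f(k+1) − (1)·f(k) − (k + 1) = 0.
d = 1 from the (0,0,1) case.
Coefficient equations give f(k) = -(4*k + 1)/16.
R(k) = B(k−1)·f(k)/C(k) = -(4*k + 1)/(16*(k + 1)); s_k = R·t_k = (-3)**k*(-4*k - 1).
s_(k+1) − s_k = 16*(-3)**k*(k + 1) = t_k.

s_k = \left(-3\right)^{k} \left(- 4 k - 1\right)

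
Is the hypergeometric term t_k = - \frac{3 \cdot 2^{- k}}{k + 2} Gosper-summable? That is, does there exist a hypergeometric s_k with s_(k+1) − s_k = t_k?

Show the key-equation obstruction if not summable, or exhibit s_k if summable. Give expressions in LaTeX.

r(k) = (k + 2)/(2*(k + 3)) after simplifying.
So A=k/2 + 1 and B=k + 3, with C=1.
f must satisfy (k/2 + 1)·f(k+1) − (k + 2)·f(k) = 1.
From deg A=1, deg B=1, deg C=0: d=-1.
Negative degree bound (-1): no f exists, t_k not Gosper-summable.

No — t_k has no hypergeometric antidifference.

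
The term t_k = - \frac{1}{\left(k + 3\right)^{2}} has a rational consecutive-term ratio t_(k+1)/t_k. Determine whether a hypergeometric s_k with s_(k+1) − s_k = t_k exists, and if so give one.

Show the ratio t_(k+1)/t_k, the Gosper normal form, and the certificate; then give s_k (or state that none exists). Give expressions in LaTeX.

none (Gosper's algorithm certifies no s_k)

Ratio r(k) = (k + 3)**2/(k + 4)**2.
A = k**2 + 6*k + 9, B = k**2 + 8*k + 16, C = 1.
Set up (k**2 + 6*k + 9)·f(k+1) − (k**2 + 6*k + 9)·f(k) − (1) = 0.
Bound: deg f ≤ 0.
Generic f = c0 gives residual -1; -1 = 0 cannot hold, so t_k is not Gosper-summable.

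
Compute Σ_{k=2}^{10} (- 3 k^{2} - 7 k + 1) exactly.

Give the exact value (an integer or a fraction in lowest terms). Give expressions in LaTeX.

Σ = -1521

Compute t_(k+1)/t_k: get (3*k**2 + 13*k + 9)/(3*k**2 + 7*k - 1).
Take A(k)=1, B(k)=1, C(k)=k**2 + 7*k/3 - 1/3.
Set up (1)·f(k+1) − (1)·f(k) − (k**2 + 7*k/3 - 1/3) = 0.
deg f ≤ 3 (via 0,0,2).
Coefficient equations give f(k) = k*(k**2 + 2*k - 4)/3.
R(k) = B(k−1)·f(k)/C(k) = k*(k**2 + 2*k - 4)/(3*k**2 + 7*k - 1); s_k = R·t_k = k*(-k**2 - 2*k + 4).
Δs = -3*k**2 - 7*k + 1, as required.
Σ_(k=2)^(10) t_k = s_(11) − s_(2) = -1529 − (-8) = -1521.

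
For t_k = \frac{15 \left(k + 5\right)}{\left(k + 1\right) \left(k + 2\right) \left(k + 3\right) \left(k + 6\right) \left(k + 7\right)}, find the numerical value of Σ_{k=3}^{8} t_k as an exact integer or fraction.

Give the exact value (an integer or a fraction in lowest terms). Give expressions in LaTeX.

Ratio r(k) = (k + 1)*(k + 6)**2/((k + 4)*(k + 5)*(k + 8)).
Normal form (A,B,C) = (k + 1, k + 8, k**3 + 14*k**2 + 65*k + 100).
Key eq: (k + 1)·f(k+1) = (k + 7)·f(k) + (k**3 + 14*k**2 + 65*k + 100).
Bound: deg f ≤ 6.
Solving with deg f ≤ 6: f(k) = k*(k + 3)*(k + 4)**2*(k + 5)**2/36.
R(k) = B(k−1)·f(k)/C(k) = k*(k + 3)*(k + 4)*(k + 7)/36; s_k = R·t_k = 5*k*(k**2 + 9*k + 20)/(12*(k**3 + 9*k**2 + 20*k + 12)).
s_(k+1) − s_k = 15*(k + 5)/(k**5 + 19*k**4 + 131*k**3 + 401*k**2 + 540*k + 252) = t_k.
Evaluate s at k=9 and k=3: 91/220 and 7/18; difference 49/1980.

Σ = 49/1980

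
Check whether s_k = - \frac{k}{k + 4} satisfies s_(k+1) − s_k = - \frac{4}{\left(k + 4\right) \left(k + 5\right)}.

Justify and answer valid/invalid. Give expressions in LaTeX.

s_(k+1) = (-k - 1)/(k + 5)
s_(k+1) − s_k = -4/(k**2 + 9*k + 20)
(s_(k+1) − s_k) − t_k = 0

valid; difference matches t_k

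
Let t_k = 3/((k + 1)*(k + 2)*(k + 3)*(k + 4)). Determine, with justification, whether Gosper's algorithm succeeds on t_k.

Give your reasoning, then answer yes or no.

The ratio is (k + 1)/(k + 5).
Normal form (A,B,C) = (k + 1, k + 5, 1).
Need (k + 1)·f(k+1) − (k + 4)·f(k) = 1.
Degrees (1,1,0) ⇒ d ≤ 3.
Match coefficients ⇒ f(k) = k*(k**2 + 6*k + 11)/18.
Get s_k = R·t_k = k*(k**2 + 6*k + 11)/(6*(k + 1)*(k + 2)*(k + 3)) with R(k) = B(k−1)f(k)/C(k) = k*(k + 4)*(k**2 + 6*k + 11)/18.
s_(k+1) − s_k = 3/(k**4 + 10*k**3 + 35*k**2 + 50*k + 24) = t_k.

Yes. s_k = k*(k**2 + 6*k + 11)/(6*(k + 1)*(k + 2)*(k + 3)).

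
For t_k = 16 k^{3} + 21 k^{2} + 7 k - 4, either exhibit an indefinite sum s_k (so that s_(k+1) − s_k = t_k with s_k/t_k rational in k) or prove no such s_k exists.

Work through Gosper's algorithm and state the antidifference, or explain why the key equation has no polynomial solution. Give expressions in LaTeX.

s_k = k \left(4 k^{3} - k^{2} - 3 k - 4\right)

t_(k+1)/t_k = (16*k**3 + 69*k**2 + 97*k + 40)/(16*k**3 + 21*k**2 + 7*k - 4).
Factor: A=1; B=1; C=k**3 + 21*k**2/16 + 7*k/16 - 1/4.
Key eq: (1)·f(k+1) = (1)·f(k) + (k**3 + 21*k**2/16 + 7*k/16 - 1/4).
Bound: deg f ≤ 4.
A polynomial solution: f(k) = k*(4*k**3 - k**2 - 3*k - 4)/16.
Certificate R = B(k−1)f/C = k*(4*k**3 - k**2 - 3*k - 4)/(16*k**3 + 21*k**2 + 7*k - 4) gives s_k = k*(4*k**3 - k**2 - 3*k - 4).
Verify: 16*k**3 + 21*k**2 + 7*k - 4 matches t_k.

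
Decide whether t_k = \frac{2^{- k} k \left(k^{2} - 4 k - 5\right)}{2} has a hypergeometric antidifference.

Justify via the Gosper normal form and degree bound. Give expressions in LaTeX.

Ratio r(k) = (k**2/2 - k - 4)/(k*(k - 5)).
Gosper form: A/B · C(k+1)/C(k) with A=1/2, B=1, C=k**3 - 4*k**2 - 5*k.
Need (1/2)·f(k+1) − (1)·f(k) = k**3 - 4*k**2 - 5*k.
deg f ≤ 3 (via 0,0,3).
A polynomial solution: f(k) = -2*(k**3 - k**2 - 4*k - 4).
Get s_k = R·t_k = (-k**3 + k**2 + 4*k + 4)/2**k with R(k) = B(k−1)f(k)/C(k) = -2*(k**3 - k**2 - 4*k - 4)/(k*(k - 5)*(k + 1)).
Check: Δs_k = k*(k**2 - 4*k - 5)/(2*2**k). ✓

Yes. s_k = 2^{- k} \left(- k^{3} + k^{2} + 4 k + 4\right).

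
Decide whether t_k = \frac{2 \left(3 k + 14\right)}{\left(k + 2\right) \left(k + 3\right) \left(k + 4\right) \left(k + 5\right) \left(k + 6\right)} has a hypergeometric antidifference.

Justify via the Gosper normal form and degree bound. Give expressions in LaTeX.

Yes. s_k = \frac{k \left(k^{2} + 10 k + 31\right)}{15 \left(k^{3} + 10 k^{2} + 31 k + 30\right)}.

Ratio r(k) = (k + 2)*(3*k + 17)/((k + 7)*(3*k + 14)).
Factor: A=k + 2; B=k + 7; C=k + 14/3.
Solve (k + 2)·f(k+1) − (k + 6)·f(k) = k + 14/3.
d = 4 from the (1,1,1) case.
Solving with deg f ≤ 4: f(k) = k*(k + 4)*(k**2 + 10*k + 31)/90.
Get s_k = R·t_k = k*(k**2 + 10*k + 31)/(15*(k**3 + 10*k**2 + 31*k + 30)) with R(k) = B(k−1)f(k)/C(k) = k*(k + 4)*(k + 6)*(k**2 + 10*k + 31)/(30*(3*k + 14)).
Check: Δs_k = 2*(3*k + 14)/(k**5 + 20*k**4 + 155*k**3 + 580*k**2 + 1044*k + 720). ✓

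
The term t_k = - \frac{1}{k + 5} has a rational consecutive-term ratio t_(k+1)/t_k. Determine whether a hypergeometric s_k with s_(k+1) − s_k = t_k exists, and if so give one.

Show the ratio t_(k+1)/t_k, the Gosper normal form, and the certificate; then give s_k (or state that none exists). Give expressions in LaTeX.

no hypergeometric antidifference exists

t_(k+1)/t_k = (k + 5)/(k + 6).
Factor: A=k + 5; B=k + 6; C=1.
f must satisfy (k + 5)·f(k+1) − (k + 5)·f(k) = 1.
deg f ≤ 0 (via 1,1,0).
Generic f = c0 gives residual -1; -1 = 0 cannot hold, so t_k is not Gosper-summable.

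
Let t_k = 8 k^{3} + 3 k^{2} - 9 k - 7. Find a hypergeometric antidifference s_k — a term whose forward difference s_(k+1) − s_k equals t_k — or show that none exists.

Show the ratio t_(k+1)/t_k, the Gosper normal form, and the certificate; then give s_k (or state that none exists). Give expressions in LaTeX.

r(k) = (8*k**3 + 27*k**2 + 21*k - 5)/(8*k**3 + 3*k**2 - 9*k - 7) after simplifying.
A = 1, B = 1, C = k**3 + 3*k**2/8 - 9*k/8 - 7/8.
Key eq: (1)·f(k+1) = (1)·f(k) + (k**3 + 3*k**2/8 - 9*k/8 - 7/8).
d = 4 from the (0,0,3) case.
Match coefficients ⇒ f(k) = k*(2*k**3 - 3*k**2 - 4*k - 2)/8.
So s_k = (B(k−1)f/C)·t_k = (k*(2*k**3 - 3*k**2 - 4*k - 2)/(8*k**3 + 3*k**2 - 9*k - 7))·t_k = k*(2*k**3 - 3*k**2 - 4*k - 2).
Check: Δs_k = 8*k**3 + 3*k**2 - 9*k - 7. ✓

s_k = k \left(2 k^{3} - 3 k^{2} - 4 k - 2\right)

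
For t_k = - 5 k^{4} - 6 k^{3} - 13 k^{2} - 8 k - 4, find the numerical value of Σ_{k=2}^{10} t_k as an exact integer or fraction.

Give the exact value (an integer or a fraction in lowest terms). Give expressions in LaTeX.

Σ = -150264

Step 1: r(k) = (5*k**4 + 26*k**3 + 61*k**2 + 72*k + 36)/(5*k**4 + 6*k**3 + 13*k**2 + 8*k + 4).
Take A(k)=1, B(k)=1, C(k)=k**4 + 6*k**3/5 + 13*k**2/5 + 8*k/5 + 4/5.
Key eq: (1)·f(k+1) = (1)·f(k) + (k**4 + 6*k**3/5 + 13*k**2/5 + 8*k/5 + 4/5).
Bound: deg f ≤ 5.
Solve for f: f(k) = k*(k**2 + 1)*(k**2 - k + 2)/5 (degree 5 ≤ 5).
Get s_k = R·t_k = k*(-k**4 + k**3 - 3*k**2 + k - 2) with R(k) = B(k−1)f(k)/C(k) = k*(k**2 + 1)*(k**2 - k + 2)/(5*k**4 + 6*k**3 + 13*k**2 + 8*k + 4).
s_(k+1) − s_k = -5*k**4 - 6*k**3 - 13*k**2 - 8*k - 4 = t_k.
Telescoping: Σ = s_(11) − s_(2) = -150304 − (-40) = -150264.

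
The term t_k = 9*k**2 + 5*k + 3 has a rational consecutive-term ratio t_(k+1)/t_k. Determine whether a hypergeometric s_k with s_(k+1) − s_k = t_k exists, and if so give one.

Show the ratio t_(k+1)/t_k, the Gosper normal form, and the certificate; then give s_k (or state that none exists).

s_k = k*(3*k**2 - 2*k + 2)

t_(k+1)/t_k = (9*k**2 + 23*k + 17)/(9*k**2 + 5*k + 3).
Normal form (A,B,C) = (1, 1, k**2 + 5*k/9 + 1/3).
Key eq: (1)·f(k+1) = (1)·f(k) + (k**2 + 5*k/9 + 1/3).
Degrees (0,0,2) ⇒ d ≤ 3.
A polynomial solution: f(k) = k*(3*k**2 - 2*k + 2)/9.
So s_k = (B(k−1)f/C)·t_k = (k*(3*k**2 - 2*k + 2)/(9*k**2 + 5*k + 3))·t_k = k*(3*k**2 - 2*k + 2).
Δs = 9*k**2 + 5*k + 3, as required.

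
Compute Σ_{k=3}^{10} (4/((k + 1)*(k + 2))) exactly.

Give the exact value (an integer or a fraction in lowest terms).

Σ = 2/3

r(k) = (k + 1)/(k + 3) after simplifying.
Gosper form: A/B · C(k+1)/C(k) with A=k + 1, B=k + 3, C=1.
Solve (k + 1)·f(k+1) − (k + 2)·f(k) = 1.
Degrees (1,1,0) ⇒ d ≤ 1.
Coefficient equations give f(k) = k.
So s_k = (B(k−1)f/C)·t_k = (k*(k + 2))·t_k = 4*k/(k + 1).
s_(k+1) − s_k = 4/(k**2 + 3*k + 2) = t_k.
Σ_(k=3)^(10) t_k = s_(11) − s_(3) = 11/3 − (3) = 2/3.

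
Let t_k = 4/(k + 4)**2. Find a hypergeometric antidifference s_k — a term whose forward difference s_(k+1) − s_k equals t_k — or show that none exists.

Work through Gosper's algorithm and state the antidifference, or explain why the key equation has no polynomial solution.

Compute t_(k+1)/t_k: get (k + 4)**2/(k + 5)**2.
Gosper form: A/B · C(k+1)/C(k) with A=k**2 + 8*k + 16, B=k**2 + 10*k + 25, C=1.
Solve (k**2 + 8*k + 16)·f(k+1) − (k**2 + 8*k + 16)·f(k) = 1.
Bound: deg f ≤ 0.
Generic f = c0 gives residual -1; -1 = 0 cannot hold, so t_k is not Gosper-summable.

not Gosper-summable; s_k does not exist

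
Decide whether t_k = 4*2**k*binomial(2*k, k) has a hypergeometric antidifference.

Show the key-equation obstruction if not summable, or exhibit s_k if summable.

No — t_k has no hypergeometric antidifference.

Ratio r(k) = 4*(2*k + 1)/(k + 1).
Gosper form: A/B · C(k+1)/C(k) with A=8*k + 4, B=k + 1, C=1.
Solve (8*k + 4)·f(k+1) − (k)·f(k) = 1.
From deg A=1, deg B=1, deg C=0: d=-1.
d = -1 < 0 ⇒ no nonzero polynomial f; not summable.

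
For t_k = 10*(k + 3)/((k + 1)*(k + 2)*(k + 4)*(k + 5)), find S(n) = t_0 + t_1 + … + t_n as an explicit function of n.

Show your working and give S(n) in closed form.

t_(k+1)/t_k = (k + 1)*(k + 4)**2/((k + 3)**2*(k + 6)).
Take A(k)=k + 1, B(k)=k + 6, C(k)=k**2 + 6*k + 9.
f must satisfy (k + 1)·f(k+1) − (k + 5)·f(k) = k**2 + 6*k + 9.
From deg A=1, deg B=1, deg C=2: d=4.
Match coefficients ⇒ f(k) = k*(k + 2)*(k + 3)*(k + 5)/8.
Then R = B(k−1)f/C = k*(k + 2)*(k + 5)**2/(8*(k + 3)), so s_k = R(k)·t_k = 5*k*(k + 5)/(4*(k**2 + 5*k + 4)).
Δs = 10*(k + 3)/(k**4 + 12*k**3 + 49*k**2 + 78*k + 40), as required.
s_(n+1) = 5*(n**2 + 7*n + 6)/(4*(n**2 + 7*n + 10)) and s_(0) = 0, so S(n) = 5*(n**2 + 7*n + 6)/(4*(n**2 + 7*n + 10)).

S(n) = 5*(n**2 + 7*n + 6)/(4*(n**2 + 7*n + 10))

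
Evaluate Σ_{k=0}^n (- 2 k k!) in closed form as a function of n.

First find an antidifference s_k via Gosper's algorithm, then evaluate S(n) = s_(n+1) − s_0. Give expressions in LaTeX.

Ratio r(k) = (k + 1)**2/k.
Normal form (A,B,C) = (k + 1, 1, k).
Solve (k + 1)·f(k+1) − (1)·f(k) = k.
Bound: deg f ≤ 0.
Solving with deg f ≤ 0: f(k) = 1.
Get s_k = R·t_k = -2*factorial(k) with R(k) = B(k−1)f(k)/C(k) = 1/k.
Check: Δs_k = -2*k*factorial(k). ✓
Evaluate: s_(n+1) = -2*factorial(n + 1); subtract s_(0) = -2 ⇒ S(n) = 2 - 2*factorial(n + 1).

S(n) = 2 - 2 \left(n + 1\right)!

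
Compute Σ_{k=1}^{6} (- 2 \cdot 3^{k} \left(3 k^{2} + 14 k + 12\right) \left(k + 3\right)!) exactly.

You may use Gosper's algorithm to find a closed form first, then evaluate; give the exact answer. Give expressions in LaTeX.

Σ = -111106598256

Compute t_(k+1)/t_k: get 3*(3*k**3 + 32*k**2 + 109*k + 116)/(3*k**2 + 14*k + 12).
Factor: A=3*k + 12; B=1; C=k**2 + 14*k/3 + 4.
Set up (3*k + 12)·f(k+1) − (1)·f(k) − (k**2 + 14*k/3 + 4) = 0.
Bound: deg f ≤ 1.
Match coefficients ⇒ f(k) = k/3.
Then R = B(k−1)f/C = k/(3*k**2 + 14*k + 12), so s_k = R(k)·t_k = -2*3**k*k*factorial(k + 3).
s_(k+1) − s_k = -2*3**k*(3*k**2 + 14*k + 12)*factorial(k + 3) = t_k.
Evaluate s at k=7 and k=1: -111106598400 and -144; difference -111106598256.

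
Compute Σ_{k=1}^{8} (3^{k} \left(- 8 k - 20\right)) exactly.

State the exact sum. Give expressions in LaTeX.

Σ = -787296

r(k) = 3*(2*k + 7)/(2*k + 5) after simplifying.
A = 3, B = 1, C = k + 5/2.
Solve (3)·f(k+1) − (1)·f(k) = k + 5/2.
Bound: deg f ≤ 1.
A polynomial solution: f(k) = (k + 1)/2.
Get s_k = R·t_k = -4*3**k*(k + 1) with R(k) = B(k−1)f(k)/C(k) = (k + 1)/(2*k + 5).
s_(k+1) − s_k = 3**k*(-8*k - 20) = t_k.
Σ_(k=1)^(8) t_k = s_(9) − s_(1) = -787320 − (-24) = -787296.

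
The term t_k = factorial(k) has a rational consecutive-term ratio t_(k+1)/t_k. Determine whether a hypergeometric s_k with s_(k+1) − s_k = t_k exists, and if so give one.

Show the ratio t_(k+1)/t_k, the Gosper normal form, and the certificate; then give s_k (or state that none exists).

not Gosper-summable; s_k does not exist

Compute t_(k+1)/t_k: get k + 1.
Normal form (A,B,C) = (k + 1, 1, 1).
Key eq: (k + 1)·f(k+1) = (1)·f(k) + (1).
deg f ≤ -1 (via 1,0,0).
deg f ≤ -1 is impossible — no certificate.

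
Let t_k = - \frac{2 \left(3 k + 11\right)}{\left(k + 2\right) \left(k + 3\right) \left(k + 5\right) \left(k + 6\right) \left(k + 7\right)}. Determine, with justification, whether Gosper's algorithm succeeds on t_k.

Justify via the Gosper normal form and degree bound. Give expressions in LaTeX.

Yes. s_k = \frac{k \left(- k^{2} - 13 k - 52\right)}{30 \left(k^{3} + 13 k^{2} + 52 k + 60\right)}.

Step 1: r(k) = (k + 2)*(k + 5)*(3*k + 14)/((k + 4)*(k + 8)*(3*k + 11)).
Factor: A=k + 2; B=k + 8; C=k**2 + 23*k/3 + 44/3.
f must satisfy (k + 2)·f(k+1) − (k + 7)·f(k) = k**2 + 23*k/3 + 44/3.
Degrees (1,1,2) ⇒ d ≤ 5.
Solve for f: f(k) = k*(k + 3)*(k + 4)*(k**2 + 13*k + 52)/180 (degree 5 ≤ 5).
R(k) = B(k−1)·f(k)/C(k) = k*(k + 3)*(k + 7)*(k**2 + 13*k + 52)/(60*(3*k + 11)); s_k = R·t_k = k*(-k**2 - 13*k - 52)/(30*(k**3 + 13*k**2 + 52*k + 60)).
Check: Δs_k = 2*(-3*k - 11)/(k**5 + 23*k**4 + 203*k**3 + 853*k**2 + 1692*k + 1260). ✓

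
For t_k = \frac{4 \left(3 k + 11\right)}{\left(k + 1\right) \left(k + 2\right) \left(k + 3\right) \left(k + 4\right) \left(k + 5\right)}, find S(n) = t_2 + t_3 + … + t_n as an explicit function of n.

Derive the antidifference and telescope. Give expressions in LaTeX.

Compute t_(k+1)/t_k: get (k + 1)*(3*k + 14)/((k + 6)*(3*k + 11)).
A = k + 1, B = k + 6, C = k + 11/3.
Solve (k + 1)·f(k+1) − (k + 5)·f(k) = k + 11/3.
Degrees (1,1,1) ⇒ d ≤ 4.
Solving with deg f ≤ 4: f(k) = k*(k + 3)*(k**2 + 7*k + 14)/24.
Get s_k = R·t_k = k*(k**2 + 7*k + 14)/(2*(k**3 + 7*k**2 + 14*k + 8)) with R(k) = B(k−1)f(k)/C(k) = k*(k + 3)*(k + 5)*(k**2 + 7*k + 14)/(8*(3*k + 11)).
Δs = 4*(3*k + 11)/(k**5 + 15*k**4 + 85*k**3 + 225*k**2 + 274*k + 120), as required.
Telescope: S(n) = s_(n+1) − s_(2) = (n**3 + 10*n**2 + 31*n + 22)/(2*(n**3 + 10*n**2 + 31*n + 30)) − (4/9) = (n**3 + 10*n**2 + 31*n - 42)/(18*(n**3 + 10*n**2 + 31*n + 30)).

S(n) = \frac{n^{3} + 10 n^{2} + 31 n - 42}{18 \left(n^{3} + 10 n^{2} + 31 n + 30\right)}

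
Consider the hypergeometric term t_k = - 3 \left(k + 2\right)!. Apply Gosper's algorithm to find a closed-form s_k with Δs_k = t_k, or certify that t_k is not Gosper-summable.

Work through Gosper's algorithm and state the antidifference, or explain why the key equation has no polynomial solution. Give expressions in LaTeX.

not Gosper-summable; s_k does not exist

r(k) = k + 3 after simplifying.
Gosper form: A/B · C(k+1)/C(k) with A=k + 3, B=1, C=1.
Solve (k + 3)·f(k+1) − (1)·f(k) = 1.
From deg A=1, deg B=0, deg C=0: d=-1.
deg f ≤ -1 is impossible — no certificate.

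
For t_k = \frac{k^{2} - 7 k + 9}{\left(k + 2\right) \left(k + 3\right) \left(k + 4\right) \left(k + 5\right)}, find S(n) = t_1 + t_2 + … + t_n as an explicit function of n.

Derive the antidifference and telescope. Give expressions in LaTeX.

S(n) = \frac{n \left(n^{2} - 8 n + 27\right)}{20 \left(n^{3} + 12 n^{2} + 47 n + 60\right)}

Step 1: r(k) = (k + 2)*(-7*k + (k + 1)**2 + 2)/((k + 6)*(k**2 - 7*k + 9)).
Gosper form: A/B · C(k+1)/C(k) with A=k + 2, B=k + 6, C=k**2 - 7*k + 9.
Set up (k + 2)·f(k+1) − (k + 5)·f(k) − (k**2 - 7*k + 9) = 0.
deg f ≤ 3 (via 1,1,2).
Solve for f: f(k) = k*(k**2 + k + 34)/8 (degree 3 ≤ 3).
Then R = B(k−1)f/C = k*(k + 5)*(k**2 + k + 34)/(8*(k**2 - 7*k + 9)), so s_k = R(k)·t_k = k*(k**2 + k + 34)/(8*(k + 2)*(k + 3)*(k + 4)).
s_(k+1) − s_k = (k**2 - 7*k + 9)/(k**4 + 14*k**3 + 71*k**2 + 154*k + 120) = t_k.
Telescope: S(n) = s_(n+1) − s_(1) = (n**3 + 4*n**2 + 39*n + 36)/(8*(n**3 + 12*n**2 + 47*n + 60)) − (3/40) = n*(n**2 - 8*n + 27)/(20*(n**3 + 12*n**2 + 47*n + 60)).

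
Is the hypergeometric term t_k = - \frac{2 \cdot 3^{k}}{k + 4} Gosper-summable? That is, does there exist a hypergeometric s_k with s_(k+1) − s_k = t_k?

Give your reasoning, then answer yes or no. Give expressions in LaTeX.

Compute t_(k+1)/t_k: get 3*(k + 4)/(k + 5).
A = 3*k + 12, B = k + 5, C = 1.
Set up (3*k + 12)·f(k+1) − (k + 4)·f(k) − (1) = 0.
Degrees (1,1,0) ⇒ d ≤ -1.
Negative degree bound (-1): no f exists, t_k not Gosper-summable.

No; the degree bound rules out any f.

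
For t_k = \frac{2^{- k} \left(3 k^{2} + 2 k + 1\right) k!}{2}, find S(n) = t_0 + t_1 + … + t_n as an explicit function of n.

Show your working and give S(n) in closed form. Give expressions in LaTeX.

Compute t_(k+1)/t_k: get (k + 1)*(2*k + 3*(k + 1)**2 + 3)/(2*(3*k**2 + 2*k + 1)).
Gosper form: A/B · C(k+1)/C(k) with A=k/2 + 1/2, B=1, C=k**2 + 2*k/3 + 1/3.
Set up (k/2 + 1/2)·f(k+1) − (1)·f(k) − (k**2 + 2*k/3 + 1/3) = 0.
From deg A=1, deg B=0, deg C=2: d=1.
Solve for f: f(k) = 2*(3*k + 2)/3 (degree 1 ≤ 1).
Then R = B(k−1)f/C = 2*(3*k + 2)/(3*k**2 + 2*k + 1), so s_k = R(k)·t_k = (3*k + 2)*factorial(k)/2**k.
s_(k+1) − s_k = (3*k**2 + 2*k + 1)*factorial(k)/(2*2**k) = t_k.
Σ_(k=0)^n t_k = s_(n+1) − s_(0) = (2**(-n - 1)*(3*n + 5)*factorial(n + 1)) − (2), i.e. 2**(-n - 1)*(-2**(n + 2) + 3*n**2*factorial(n) + 8*n*factorial(n) + 5*factorial(n)).

S(n) = 2^{- n - 1} \left(- 2^{n + 2} + 3 n^{2} n! + 8 n n! + 5 n!\right)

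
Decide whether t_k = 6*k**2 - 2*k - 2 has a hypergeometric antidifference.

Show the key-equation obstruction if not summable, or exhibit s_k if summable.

t_(k+1)/t_k = (k - 3*(k + 1)**2 + 2)/(-3*k**2 + k + 1).
A = 1, B = 1, C = k**2 - k/3 - 1/3.
Set up (1)·f(k+1) − (1)·f(k) − (k**2 - k/3 - 1/3) = 0.
From deg A=0, deg B=0, deg C=2: d=3.
Match coefficients ⇒ f(k) = k**2*(k - 2)/3.
R(k) = B(k−1)·f(k)/C(k) = k**2*(k - 2)/(3*k**2 - k - 1); s_k = R·t_k = 2*k**2*(k - 2).
Check: Δs_k = 6*k**2 - 2*k - 2. ✓

Yes. s_k = 2*k**2*(k - 2).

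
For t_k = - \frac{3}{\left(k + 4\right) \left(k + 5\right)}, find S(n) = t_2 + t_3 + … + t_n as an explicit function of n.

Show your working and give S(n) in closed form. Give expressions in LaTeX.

t_(k+1)/t_k = (k + 4)/(k + 6).
Take A(k)=k + 4, B(k)=k + 6, C(k)=1.
Set up (k + 4)·f(k+1) − (k + 5)·f(k) − (1) = 0.
From deg A=1, deg B=1, deg C=0: d=1.
Solving with deg f ≤ 1: f(k) = k/4.
Certificate R = B(k−1)f/C = k*(k + 5)/4 gives s_k = -3*k/(4*k + 16).
Verify: -3/(k**2 + 9*k + 20) matches t_k.
Evaluate: s_(n+1) = 3*(-n - 1)/(4*(n + 5)); subtract s_(2) = -1/4 ⇒ S(n) = (1 - n)/(2*(n + 5)).

S(n) = \frac{1 - n}{2 \left(n + 5\right)}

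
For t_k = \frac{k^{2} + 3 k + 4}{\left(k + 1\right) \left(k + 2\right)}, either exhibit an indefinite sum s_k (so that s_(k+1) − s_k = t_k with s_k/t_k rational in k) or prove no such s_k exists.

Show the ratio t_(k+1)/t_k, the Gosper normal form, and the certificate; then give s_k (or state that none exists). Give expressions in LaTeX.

Step 1: r(k) = (k + 1)*(3*k + (k + 1)**2 + 7)/((k + 3)*(k**2 + 3*k + 4)).
A = k + 1, B = k + 3, C = k**2 + 3*k + 4.
f must satisfy (k + 1)·f(k+1) − (k + 2)·f(k) = k**2 + 3*k + 4.
Degrees (1,1,2) ⇒ d ≤ 2.
Solve for f: f(k) = k*(k + 3) (degree 2 ≤ 2).
Then R = B(k−1)f/C = k*(k + 2)*(k + 3)/(k**2 + 3*k + 4), so s_k = R(k)·t_k = k*(k + 3)/(k + 1).
Verify: (k**2 + 3*k + 4)/(k**2 + 3*k + 2) matches t_k.

s_k = \frac{k \left(k + 3\right)}{k + 1}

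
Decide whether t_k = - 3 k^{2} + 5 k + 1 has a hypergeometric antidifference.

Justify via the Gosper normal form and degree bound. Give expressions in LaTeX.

The ratio is (3*k**2 + k - 3)/(3*k**2 - 5*k - 1).
Gosper form: A/B · C(k+1)/C(k) with A=1, B=1, C=k**2 - 5*k/3 - 1/3.
Solve (1)·f(k+1) − (1)·f(k) = k**2 - 5*k/3 - 1/3.
d = 3 from the (0,0,2) case.
A polynomial solution: f(k) = k*(k**2 - 4*k + 2)/3.
Get s_k = R·t_k = k*(-k**2 + 4*k - 2) with R(k) = B(k−1)f(k)/C(k) = k*(k**2 - 4*k + 2)/(3*k**2 - 5*k - 1).
Check: Δs_k = -3*k**2 + 5*k + 1. ✓

Yes. s_k = k \left(- k^{2} + 4 k - 2\right).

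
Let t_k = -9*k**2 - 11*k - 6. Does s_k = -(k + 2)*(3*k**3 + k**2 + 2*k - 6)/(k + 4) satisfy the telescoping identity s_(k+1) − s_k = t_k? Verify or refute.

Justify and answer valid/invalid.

s_(k+1) = k*(-3*k**3 - 19*k**2 - 43*k - 39)/(k + 5)
s_(k+1) − s_k = (-9*k**4 - 80*k**3 - 193*k**2 - 178*k - 60)/(k**2 + 9*k + 20)
(s_(k+1) − s_k) − t_k = 4*(3*k**3 + 23*k**2 + 24*k + 15)/(k**2 + 9*k + 20)

Invalid: residual 4*(3*k**3 + 23*k**2 + 24*k + 15)/(k**2 + 9*k + 20) ≠ 0.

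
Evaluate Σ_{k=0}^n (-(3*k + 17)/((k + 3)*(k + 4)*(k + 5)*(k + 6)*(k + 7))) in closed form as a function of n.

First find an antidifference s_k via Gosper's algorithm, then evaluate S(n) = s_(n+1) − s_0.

Compute t_(k+1)/t_k: get (k + 3)*(3*k + 20)/((k + 8)*(3*k + 17)).
Normal form (A,B,C) = (k + 3, k + 8, k + 17/3).
Solve (k + 3)·f(k+1) − (k + 7)·f(k) = k + 17/3.
From deg A=1, deg B=1, deg C=1: d=4.
Coefficient equations give f(k) = k*(k + 5)*(k**2 + 13*k + 54)/216.
So s_k = (B(k−1)f/C)·t_k = (k*(k + 5)*(k + 7)*(k**2 + 13*k + 54)/(72*(3*k + 17)))·t_k = k*(-k**2 - 13*k - 54)/(72*(k**3 + 13*k**2 + 54*k + 72)).
Check: Δs_k = (-3*k - 17)/(k**5 + 25*k**4 + 245*k**3 + 1175*k**2 + 2754*k + 2520). ✓
Telescope: S(n) = s_(n+1) − s_(0) = (-n**3 - 16*n**2 - 83*n - 68)/(72*(n**3 + 16*n**2 + 83*n + 140)) − (0) = (-n**3 - 16*n**2 - 83*n - 68)/(72*(n**3 + 16*n**2 + 83*n + 140)).

S(n) = (-n**3 - 16*n**2 - 83*n - 68)/(72*(n**3 + 16*n**2 + 83*n + 140))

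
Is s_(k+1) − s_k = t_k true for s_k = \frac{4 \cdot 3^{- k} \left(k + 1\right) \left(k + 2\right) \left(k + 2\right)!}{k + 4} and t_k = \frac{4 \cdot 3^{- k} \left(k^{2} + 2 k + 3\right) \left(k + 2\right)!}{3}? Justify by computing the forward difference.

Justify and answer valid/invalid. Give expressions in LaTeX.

s_(k+1) = 4*(k + 2)*(k + 3)*factorial(k + 3)/(3*3**k*(k + 5))
s_(k+1) − s_k = 4*(k + 2)*(k**3 + 7*k**2 + 15*k + 21)*factorial(k + 2)/(3*3**k*(k + 4)*(k + 5))
(s_(k+1) − s_k) − t_k = -8*(k**3 + 6*k**2 + 8*k + 9)*factorial(k + 2)/(3*3**k*(k + 4)*(k + 5))

Invalid: residual - \frac{8 \cdot 3^{- k} \left(k^{3} + 6 k^{2} + 8 k + 9\right) \left(k + 2\right)!}{3 \left(k + 4\right) \left(k + 5\right)} ≠ 0.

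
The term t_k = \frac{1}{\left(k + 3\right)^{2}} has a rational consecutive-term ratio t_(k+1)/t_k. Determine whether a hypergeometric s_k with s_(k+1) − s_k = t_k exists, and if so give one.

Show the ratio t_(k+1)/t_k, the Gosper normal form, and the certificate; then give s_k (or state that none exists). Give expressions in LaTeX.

none (Gosper's algorithm certifies no s_k)

t_(k+1)/t_k = (k + 3)**2/(k + 4)**2.
Gosper form: A/B · C(k+1)/C(k) with A=k**2 + 6*k + 9, B=k**2 + 8*k + 16, C=1.
Key eq: (k**2 + 6*k + 9)·f(k+1) = (k**2 + 6*k + 9)·f(k) + (1).
Degrees (2,2,0) ⇒ d ≤ 0.
Generic f = c0 gives residual -1; -1 = 0 cannot hold, so t_k is not Gosper-summable.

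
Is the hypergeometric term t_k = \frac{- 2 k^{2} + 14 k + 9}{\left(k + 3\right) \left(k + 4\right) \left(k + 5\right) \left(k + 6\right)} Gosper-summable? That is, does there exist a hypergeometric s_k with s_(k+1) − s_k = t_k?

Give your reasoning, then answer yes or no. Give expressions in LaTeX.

r(k) = (2*k**3 - 4*k**2 - 51*k - 63)/(2*k**3 - 107*k - 63) after simplifying.
Factor: A=k + 3; B=k + 7; C=k**2 - 7*k - 9/2.
Need (k + 3)·f(k+1) − (k + 6)·f(k) = k**2 - 7*k - 9/2.
Bound: deg f ≤ 3.
Solve for f: f(k) = -k*(k**2 + 132*k + 47)/120 (degree 3 ≤ 3).
Get s_k = R·t_k = k*(k**2 + 132*k + 47)/(60*(k + 3)*(k + 4)*(k + 5)) with R(k) = B(k−1)f(k)/C(k) = -k*(k + 6)*(k**2 + 132*k + 47)/(60*(2*k**2 - 14*k - 9)).
Δs = (-2*k**2 + 14*k + 9)/(k**4 + 18*k**3 + 119*k**2 + 342*k + 360), as required.

Yes. s_k = \frac{k \left(k^{2} + 132 k + 47\right)}{60 \left(k + 3\right) \left(k + 4\right) \left(k + 5\right)}.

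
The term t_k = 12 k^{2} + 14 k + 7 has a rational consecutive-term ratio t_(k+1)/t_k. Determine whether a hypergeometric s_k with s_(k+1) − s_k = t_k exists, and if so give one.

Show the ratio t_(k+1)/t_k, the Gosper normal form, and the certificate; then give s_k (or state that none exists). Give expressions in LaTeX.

t_(k+1)/t_k = (12*k**2 + 38*k + 33)/(12*k**2 + 14*k + 7).
Take A(k)=1, B(k)=1, C(k)=k**2 + 7*k/6 + 7/12.
Key eq: (1)·f(k+1) = (1)·f(k) + (k**2 + 7*k/6 + 7/12).
Degrees (0,0,2) ⇒ d ≤ 3.
A polynomial solution: f(k) = k*(4*k**2 + k + 2)/12.
R(k) = B(k−1)·f(k)/C(k) = k*(4*k**2 + k + 2)/(12*k**2 + 14*k + 7); s_k = R·t_k = k*(4*k**2 + k + 2).
Δs = 12*k**2 + 14*k + 7, as required.

s_k = k \left(4 k^{2} + k + 2\right)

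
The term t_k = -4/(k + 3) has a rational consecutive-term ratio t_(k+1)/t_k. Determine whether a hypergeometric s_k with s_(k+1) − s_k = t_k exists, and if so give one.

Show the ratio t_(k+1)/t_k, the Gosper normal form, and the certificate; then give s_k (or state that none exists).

not Gosper-summable; s_k does not exist

Ratio r(k) = (k + 3)/(k + 4).
Gosper form: A/B · C(k+1)/C(k) with A=k + 3, B=k + 4, C=1.
Solve (k + 3)·f(k+1) − (k + 3)·f(k) = 1.
From deg A=1, deg B=1, deg C=0: d=0.
Generic f = c0 gives residual -1; -1 = 0 cannot hold, so t_k is not Gosper-summable.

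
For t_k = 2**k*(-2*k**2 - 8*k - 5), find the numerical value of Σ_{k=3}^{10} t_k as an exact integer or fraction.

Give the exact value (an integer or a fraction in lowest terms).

Σ = -497512

The ratio is 2*(2*k**2 + 12*k + 15)/(2*k**2 + 8*k + 5).
A = 2, B = 1, C = k**2 + 4*k + 5/2.
Solve (2)·f(k+1) − (1)·f(k) = k**2 + 4*k + 5/2.
From deg A=0, deg B=0, deg C=2: d=2.
Solving with deg f ≤ 2: f(k) = (2*k**2 + 1)/2.
So s_k = (B(k−1)f/C)·t_k = ((2*k**2 + 1)/(2*k**2 + 8*k + 5))·t_k = 2**k*(-2*k**2 - 1).
s_(k+1) − s_k = 2**k*(-2*k**2 - 8*k - 5) = t_k.
Telescoping: Σ = s_(11) − s_(3) = -497664 − (-152) = -497512.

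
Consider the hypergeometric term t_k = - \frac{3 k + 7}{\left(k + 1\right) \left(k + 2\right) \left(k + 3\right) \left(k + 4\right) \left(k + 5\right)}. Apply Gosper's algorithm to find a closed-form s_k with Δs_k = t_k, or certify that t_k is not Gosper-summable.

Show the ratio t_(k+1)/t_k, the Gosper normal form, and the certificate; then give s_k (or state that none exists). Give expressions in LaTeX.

r(k) = (k + 1)*(3*k + 10)/((k + 6)*(3*k + 7)) after simplifying.
Normal form (A,B,C) = (k + 1, k + 6, k + 7/3).
Set up (k + 1)·f(k+1) − (k + 5)·f(k) − (k + 7/3) = 0.
Bound: deg f ≤ 4.
A polynomial solution: f(k) = k*(k + 2)*(k**2 + 8*k + 19)/36.
Then R = B(k−1)f/C = k*(k + 2)*(k + 5)*(k**2 + 8*k + 19)/(12*(3*k + 7)), so s_k = R(k)·t_k = k*(-k**2 - 8*k - 19)/(12*(k**3 + 8*k**2 + 19*k + 12)).
Δs = (-3*k - 7)/(k**5 + 15*k**4 + 85*k**3 + 225*k**2 + 274*k + 120), as required.

s_k = \frac{k \left(- k^{2} - 8 k - 19\right)}{12 \left(k^{3} + 8 k^{2} + 19 k + 12\right)}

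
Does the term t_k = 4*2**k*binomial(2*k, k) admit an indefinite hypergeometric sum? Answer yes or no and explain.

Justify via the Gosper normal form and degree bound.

The ratio is 4*(2*k + 1)/(k + 1).
Factor: A=8*k + 4; B=k + 1; C=1.
Set up (8*k + 4)·f(k+1) − (k)·f(k) − (1) = 0.
d = -1 from the (1,1,0) case.
Bound -1 < 0, so the key equation has no polynomial solution.

No — key equation has no polynomial f.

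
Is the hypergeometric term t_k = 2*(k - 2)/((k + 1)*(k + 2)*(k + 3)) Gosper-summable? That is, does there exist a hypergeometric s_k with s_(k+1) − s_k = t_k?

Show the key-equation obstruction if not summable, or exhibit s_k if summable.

Yes. s_k = k*(-k - 7)/(2*(k + 1)*(k + 2)).

Step 1: r(k) = (k - 1)*(k + 1)/((k - 2)*(k + 4)).
Take A(k)=k + 1, B(k)=k + 4, C(k)=k - 2.
Need (k + 1)·f(k+1) − (k + 3)·f(k) = k - 2.
d = 2 from the (1,1,1) case.
Solving with deg f ≤ 2: f(k) = -k*(k + 7)/4.
R(k) = B(k−1)·f(k)/C(k) = -k*(k + 3)*(k + 7)/(4*(k - 2)); s_k = R·t_k = k*(-k - 7)/(2*(k + 1)*(k + 2)).
s_(k+1) − s_k = 2*(k - 2)/(k**3 + 6*k**2 + 11*k + 6) = t_k.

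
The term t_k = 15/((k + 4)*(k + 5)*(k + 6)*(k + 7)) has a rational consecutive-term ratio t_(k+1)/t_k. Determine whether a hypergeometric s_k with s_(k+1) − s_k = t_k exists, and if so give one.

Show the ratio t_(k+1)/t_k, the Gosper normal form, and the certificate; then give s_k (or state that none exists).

s_k = k*(k**2 + 15*k + 74)/(24*(k + 4)*(k + 5)*(k + 6))

Ratio r(k) = (k + 4)/(k + 8).
So A=k + 4 and B=k + 8, with C=1.
f must satisfy (k + 4)·f(k+1) − (k + 7)·f(k) = 1.
d = 3 from the (1,1,0) case.
Solving with deg f ≤ 3: f(k) = k*(k**2 + 15*k + 74)/360.
Then R = B(k−1)f/C = k*(k + 7)*(k**2 + 15*k + 74)/360, so s_k = R(k)·t_k = k*(k**2 + 15*k + 74)/(24*(k + 4)*(k + 5)*(k + 6)).
Check: Δs_k = 15/(k**4 + 22*k**3 + 179*k**2 + 638*k + 840). ✓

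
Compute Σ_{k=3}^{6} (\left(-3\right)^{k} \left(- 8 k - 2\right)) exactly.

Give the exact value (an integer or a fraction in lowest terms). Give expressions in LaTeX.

Σ = -28296

r(k) = 3*(-4*k - 5)/(4*k + 1) after simplifying.
Normal form (A,B,C) = (-3, 1, k + 1/4).
Solve (-3)·f(k+1) − (1)·f(k) = k + 1/4.
d = 1 from the (0,0,1) case.
Coefficient equations give f(k) = -(2*k - 1)/8.
So s_k = (B(k−1)f/C)·t_k = (-(2*k - 1)/(2*(4*k + 1)))·t_k = (-3)**k*(2*k - 1).
Check: Δs_k = (-3)**k*(-8*k - 2). ✓
Evaluate s at k=7 and k=3: -28431 and -135; difference -28296.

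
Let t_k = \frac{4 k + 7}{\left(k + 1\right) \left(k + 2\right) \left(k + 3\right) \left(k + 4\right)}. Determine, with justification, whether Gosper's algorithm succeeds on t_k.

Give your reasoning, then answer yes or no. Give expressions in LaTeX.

r(k) = (k + 1)*(4*k + 11)/((k + 5)*(4*k + 7)) after simplifying.
Normal form (A,B,C) = (k + 1, k + 5, k + 7/4).
Set up (k + 1)·f(k+1) − (k + 4)·f(k) − (k + 7/4) = 0.
From deg A=1, deg B=1, deg C=1: d=3.
Solving with deg f ≤ 3: f(k) = k*(k**2 + 6*k + 7)/8.
R(k) = B(k−1)·f(k)/C(k) = k*(k + 4)*(k**2 + 6*k + 7)/(2*(4*k + 7)); s_k = R·t_k = k*(k**2 + 6*k + 7)/(2*(k + 1)*(k + 2)*(k + 3)).
s_(k+1) − s_k = (4*k + 7)/(k**4 + 10*k**3 + 35*k**2 + 50*k + 24) = t_k.

Yes. s_k = \frac{k \left(k^{2} + 6 k + 7\right)}{2 \left(k + 1\right) \left(k + 2\right) \left(k + 3\right)}.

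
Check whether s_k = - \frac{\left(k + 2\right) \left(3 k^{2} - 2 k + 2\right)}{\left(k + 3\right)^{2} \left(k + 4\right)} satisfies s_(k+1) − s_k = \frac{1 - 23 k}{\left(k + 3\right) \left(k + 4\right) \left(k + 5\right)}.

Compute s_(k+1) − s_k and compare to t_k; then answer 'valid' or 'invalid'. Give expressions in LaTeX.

Invalid: residual \frac{- 3 k^{3} + 10 k^{2} + 76 k - 13}{k^{5} + 19 k^{4} + 143 k^{3} + 533 k^{2} + 984 k + 720} ≠ 0.

s_(k+1) = (k + 3)*(2*k - 3*(k + 1)**2)/((k + 4)**2*(k + 5))
s_(k+1) − s_k = (-26*k**3 - 150*k**2 - 193*k - 1)/(k**5 + 19*k**4 + 143*k**3 + 533*k**2 + 984*k + 720)
(s_(k+1) − s_k) − t_k = (-3*k**3 + 10*k**2 + 76*k - 13)/(k**5 + 19*k**4 + 143*k**3 + 533*k**2 + 984*k + 720)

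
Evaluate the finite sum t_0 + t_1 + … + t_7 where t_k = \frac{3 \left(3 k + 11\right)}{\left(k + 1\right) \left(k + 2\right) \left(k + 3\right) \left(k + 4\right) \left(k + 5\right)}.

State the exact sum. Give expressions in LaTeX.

The ratio is (k + 1)*(3*k + 14)/((k + 6)*(3*k + 11)).
Gosper form: A/B · C(k+1)/C(k) with A=k + 1, B=k + 6, C=k + 11/3.
Solve (k + 1)·f(k+1) − (k + 5)·f(k) = k + 11/3.
From deg A=1, deg B=1, deg C=1: d=4.
Coefficient equations give f(k) = k*(k + 3)*(k**2 + 7*k + 14)/24.
So s_k = (B(k−1)f/C)·t_k = (k*(k + 3)*(k + 5)*(k**2 + 7*k + 14)/(8*(3*k + 11)))·t_k = 3*k*(k**2 + 7*k + 14)/(8*(k**3 + 7*k**2 + 14*k + 8)).
s_(k+1) − s_k = 3*(3*k + 11)/(k**5 + 15*k**4 + 85*k**3 + 225*k**2 + 274*k + 120) = t_k.
Evaluate s at k=8 and k=0: 67/180 and 0; difference 67/180.

Σ = 67/180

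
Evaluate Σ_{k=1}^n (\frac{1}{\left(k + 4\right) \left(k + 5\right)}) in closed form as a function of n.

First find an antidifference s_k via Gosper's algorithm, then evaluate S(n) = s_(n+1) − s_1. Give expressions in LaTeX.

S(n) = \frac{n}{5 \left(n + 5\right)}

Compute t_(k+1)/t_k: get (k + 4)/(k + 6).
Gosper form: A/B · C(k+1)/C(k) with A=k + 4, B=k + 6, C=1.
Set up (k + 4)·f(k+1) − (k + 5)·f(k) − (1) = 0.
Degrees (1,1,0) ⇒ d ≤ 1.
Coefficient equations give f(k) = k/4.
So s_k = (B(k−1)f/C)·t_k = (k*(k + 5)/4)·t_k = k/(4*(k + 4)).
s_(k+1) − s_k = 1/(k**2 + 9*k + 20) = t_k.
Evaluate: s_(n+1) = (n + 1)/(4*(n + 5)); subtract s_(1) = 1/20 ⇒ S(n) = n/(5*(n + 5)).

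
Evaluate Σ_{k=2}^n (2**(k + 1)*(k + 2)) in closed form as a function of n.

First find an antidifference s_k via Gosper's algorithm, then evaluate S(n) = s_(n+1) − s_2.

Compute t_(k+1)/t_k: get 2*(k + 3)/(k + 2).
Factor: A=2; B=1; C=k + 2.
f must satisfy (2)·f(k+1) − (1)·f(k) = k + 2.
d = 1 from the (0,0,1) case.
A polynomial solution: f(k) = k.
Get s_k = R·t_k = 2**(k + 1)*k with R(k) = B(k−1)f(k)/C(k) = k/(k + 2).
s_(k+1) − s_k = 2**(k + 1)*(k + 2) = t_k.
Σ_(k=2)^n t_k = s_(n+1) − s_(2) = (2**(n + 2)*(n + 1)) − (16), i.e. 4*2**n*n + 4*2**n - 16.

S(n) = 4*2**n*n + 4*2**n - 16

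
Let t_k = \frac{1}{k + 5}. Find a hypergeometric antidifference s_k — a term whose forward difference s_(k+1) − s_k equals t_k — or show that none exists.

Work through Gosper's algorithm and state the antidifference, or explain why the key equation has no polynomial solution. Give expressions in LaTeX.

no hypergeometric antidifference exists

The ratio is (k + 5)/(k + 6).
Normal form (A,B,C) = (k + 5, k + 6, 1).
Set up (k + 5)·f(k+1) − (k + 5)·f(k) − (1) = 0.
Bound: deg f ≤ 0.
Generic f = c0 gives residual -1; -1 = 0 cannot hold, so t_k is not Gosper-summable.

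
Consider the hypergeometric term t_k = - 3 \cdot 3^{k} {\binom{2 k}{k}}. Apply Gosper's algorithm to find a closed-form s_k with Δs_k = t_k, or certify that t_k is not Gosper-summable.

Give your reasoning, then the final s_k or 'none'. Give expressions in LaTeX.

not Gosper-summable; s_k does not exist

r(k) = 6*(2*k + 1)/(k + 1) after simplifying.
Take A(k)=12*k + 6, B(k)=k + 1, C(k)=1.
Solve (12*k + 6)·f(k+1) − (k)·f(k) = 1.
deg f ≤ -1 (via 1,1,0).
Negative degree bound (-1): no f exists, t_k not Gosper-summable.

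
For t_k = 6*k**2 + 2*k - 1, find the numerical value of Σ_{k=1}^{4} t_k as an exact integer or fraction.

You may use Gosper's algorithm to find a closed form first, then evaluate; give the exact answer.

Σ = 196

t_(k+1)/t_k = (6*k**2 + 14*k + 7)/(6*k**2 + 2*k - 1).
Take A(k)=1, B(k)=1, C(k)=k**2 + k/3 - 1/6.
f must satisfy (1)·f(k+1) − (1)·f(k) = k**2 + k/3 - 1/6.
Bound: deg f ≤ 3.
Match coefficients ⇒ f(k) = k*(2*k**2 - 2*k - 1)/6.
So s_k = (B(k−1)f/C)·t_k = (k*(2*k**2 - 2*k - 1)/(6*k**2 + 2*k - 1))·t_k = k*(2*k**2 - 2*k - 1).
Verify: 6*k**2 + 2*k - 1 matches t_k.
Sum = s_(5) − s_(1); s_(5) = 195, s_(1) = -1 ⇒ 196.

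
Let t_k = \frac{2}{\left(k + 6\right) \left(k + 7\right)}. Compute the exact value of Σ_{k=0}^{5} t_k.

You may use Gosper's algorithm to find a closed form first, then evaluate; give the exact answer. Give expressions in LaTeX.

Σ = 1/6

Compute t_(k+1)/t_k: get (k + 6)/(k + 8).
So A=k + 6 and B=k + 8, with C=1.
Solve (k + 6)·f(k+1) − (k + 7)·f(k) = 1.
From deg A=1, deg B=1, deg C=0: d=1.
A polynomial solution: f(k) = k/6.
Get s_k = R·t_k = k/(3*(k + 6)) with R(k) = B(k−1)f(k)/C(k) = k*(k + 7)/6.
Verify: 2/(k**2 + 13*k + 42) matches t_k.
Sum = s_(6) − s_(0); s_(6) = 1/6, s_(0) = 0 ⇒ 1/6.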